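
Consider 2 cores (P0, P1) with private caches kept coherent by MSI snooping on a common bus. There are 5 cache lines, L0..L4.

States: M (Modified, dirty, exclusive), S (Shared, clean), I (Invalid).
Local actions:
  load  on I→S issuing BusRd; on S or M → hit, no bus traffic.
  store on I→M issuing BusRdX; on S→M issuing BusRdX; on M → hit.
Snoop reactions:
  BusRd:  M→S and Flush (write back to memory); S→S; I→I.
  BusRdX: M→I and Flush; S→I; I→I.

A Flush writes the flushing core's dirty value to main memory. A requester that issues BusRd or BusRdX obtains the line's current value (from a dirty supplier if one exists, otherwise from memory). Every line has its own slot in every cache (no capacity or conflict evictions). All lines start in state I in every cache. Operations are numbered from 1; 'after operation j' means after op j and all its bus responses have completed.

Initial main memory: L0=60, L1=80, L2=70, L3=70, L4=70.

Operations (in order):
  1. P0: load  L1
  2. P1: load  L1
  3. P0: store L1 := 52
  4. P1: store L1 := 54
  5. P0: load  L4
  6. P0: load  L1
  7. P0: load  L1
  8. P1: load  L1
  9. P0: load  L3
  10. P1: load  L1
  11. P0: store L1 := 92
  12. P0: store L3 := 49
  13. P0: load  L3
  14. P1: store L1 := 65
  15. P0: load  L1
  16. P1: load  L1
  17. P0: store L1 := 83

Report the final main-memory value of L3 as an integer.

memory[L3] = 70

[1] P0: load  L1 | P0:S(80), P1:I | bus: BusRd
[2] P1: load  L1 | P0:S(80), P1:S(80) | bus: BusRd
[3] P0: store L1 := 52 | P0:M(52), P1:I | bus: BusRdX
[4] P1: store L1 := 54 | P0:I, P1:M(54) | bus: BusRdX,Flush
[5] P0: load  L4 | P0:S(70), P1:I | bus: BusRd
[6] P0: load  L1 | P0:S(54), P1:S(54) | bus: BusRd,Flush
[7] P0: load  L1 | P0:S(54), P1:S(54) | bus: none
[8] P1: load  L1 | P0:S(54), P1:S(54) | bus: none
[9] P0: load  L3 | P0:S(70), P1:I | bus: BusRd
[10] P1: load  L1 | P0:S(54), P1:S(54) | bus: none
[11] P0: store L1 := 92 | P0:M(92), P1:I | bus: BusRdX
[12] P0: store L3 := 49 | P0:M(49), P1:I | bus: BusRdX
[13] P0: load  L3 | P0:M(49), P1:I | bus: none
[14] P1: store L1 := 65 | P0:I, P1:M(65) | bus: BusRdX,Flush
[15] P0: load  L1 | P0:S(65), P1:S(65) | bus: BusRd,Flush
[16] P1: load  L1 | P0:S(65), P1:S(65) | bus: none
[17] P0: store L1 := 83 | P0:M(83), P1:I | bus: BusRdX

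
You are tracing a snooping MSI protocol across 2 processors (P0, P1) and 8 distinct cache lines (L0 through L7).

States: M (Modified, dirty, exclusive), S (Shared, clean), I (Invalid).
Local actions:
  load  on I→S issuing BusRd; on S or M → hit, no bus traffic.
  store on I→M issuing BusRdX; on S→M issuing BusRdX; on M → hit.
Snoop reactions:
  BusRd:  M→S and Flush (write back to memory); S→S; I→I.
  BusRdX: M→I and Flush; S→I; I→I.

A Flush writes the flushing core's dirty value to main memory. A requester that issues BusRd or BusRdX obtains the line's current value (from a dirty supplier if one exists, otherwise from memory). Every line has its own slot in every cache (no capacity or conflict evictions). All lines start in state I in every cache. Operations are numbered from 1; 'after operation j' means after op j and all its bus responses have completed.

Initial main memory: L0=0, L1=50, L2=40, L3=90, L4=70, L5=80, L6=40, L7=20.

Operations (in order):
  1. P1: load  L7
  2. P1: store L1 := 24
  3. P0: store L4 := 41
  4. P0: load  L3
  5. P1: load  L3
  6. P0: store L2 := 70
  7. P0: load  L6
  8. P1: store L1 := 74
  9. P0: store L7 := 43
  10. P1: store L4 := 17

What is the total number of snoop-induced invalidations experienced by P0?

invalidations = 1

1. P1: load  L7  bus=[BusRd]  L7: P0=I P1=S  mem[L7]=20
2. P1: store L1 := 24  bus=[BusRdX]  L1: P0=I P1=M  mem[L1]=50
3. P0: store L4 := 41  bus=[BusRdX]  L4: P0=M P1=I  mem[L4]=70
4. P0: load  L3  bus=[BusRd]  L3: P0=S P1=I  mem[L3]=90
5. P1: load  L3  bus=[BusRd]  L3: P0=S P1=S  mem[L3]=90
6. P0: store L2 := 70  bus=[BusRdX]  L2: P0=M P1=I  mem[L2]=40
7. P0: load  L6  bus=[BusRd]  L6: P0=S P1=I  mem[L6]=40
8. P1: store L1 := 74  bus=[-]  L1: P0=I P1=M  mem[L1]=50
9. P0: store L7 := 43  bus=[BusRdX]  L7: P0=M P1=I  mem[L7]=20
10. P1: store L4 := 17  bus=[BusRdX,Flush]  L4: P0=I P1=M  mem[L4]=41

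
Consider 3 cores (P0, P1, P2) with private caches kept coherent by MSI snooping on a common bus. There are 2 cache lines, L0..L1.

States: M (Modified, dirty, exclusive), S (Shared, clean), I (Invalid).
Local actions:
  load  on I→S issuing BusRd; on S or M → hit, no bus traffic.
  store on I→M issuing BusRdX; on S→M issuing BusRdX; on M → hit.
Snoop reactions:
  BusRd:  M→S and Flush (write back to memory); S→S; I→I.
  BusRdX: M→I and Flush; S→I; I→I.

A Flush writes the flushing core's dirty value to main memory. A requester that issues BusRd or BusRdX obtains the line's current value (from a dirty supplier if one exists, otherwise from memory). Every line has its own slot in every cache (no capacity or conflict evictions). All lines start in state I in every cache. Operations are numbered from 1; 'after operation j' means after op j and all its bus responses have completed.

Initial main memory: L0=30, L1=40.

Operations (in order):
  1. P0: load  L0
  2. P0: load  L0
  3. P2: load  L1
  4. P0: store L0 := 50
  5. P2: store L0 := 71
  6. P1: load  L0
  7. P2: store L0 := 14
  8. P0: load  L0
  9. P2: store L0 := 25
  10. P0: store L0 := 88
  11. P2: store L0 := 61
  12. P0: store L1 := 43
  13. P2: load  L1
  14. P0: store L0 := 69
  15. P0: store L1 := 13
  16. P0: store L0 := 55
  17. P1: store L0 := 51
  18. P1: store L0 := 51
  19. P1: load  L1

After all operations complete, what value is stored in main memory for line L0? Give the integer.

step 1: P0: load  L0  ⟶  SII  (L0)  txn=BusRd  M[L0]=30
step 2: P0: load  L0  ⟶  SII  (L0)  txn=∅  M[L0]=30
step 3: P2: load  L1  ⟶  IIS  (L1)  txn=BusRd  M[L1]=40
step 4: P0: store L0 := 50  ⟶  MII  (L0)  txn=BusRdX  M[L0]=30
step 5: P2: store L0 := 71  ⟶  IIM  (L0)  txn=BusRdX+Flush  M[L0]=50
step 6: P1: load  L0  ⟶  ISS  (L0)  txn=BusRd+Flush  M[L0]=71
step 7: P2: store L0 := 14  ⟶  IIM  (L0)  txn=BusRdX  M[L0]=71
step 8: P0: load  L0  ⟶  SIS  (L0)  txn=BusRd+Flush  M[L0]=14
step 9: P2: store L0 := 25  ⟶  IIM  (L0)  txn=BusRdX  M[L0]=14
step 10: P0: store L0 := 88  ⟶  MII  (L0)  txn=BusRdX+Flush  M[L0]=25
step 11: P2: store L0 := 61  ⟶  IIM  (L0)  txn=BusRdX+Flush  M[L0]=88
step 12: P0: store L1 := 43  ⟶  MII  (L1)  txn=BusRdX  M[L1]=40
step 13: P2: load  L1  ⟶  SIS  (L1)  txn=BusRd+Flush  M[L1]=43
step 14: P0: store L0 := 69  ⟶  MII  (L0)  txn=BusRdX+Flush  M[L0]=61
step 15: P0: store L1 := 13  ⟶  MII  (L1)  txn=BusRdX  M[L1]=43
step 16: P0: store L0 := 55  ⟶  MII  (L0)  txn=∅  M[L0]=61
step 17: P1: store L0 := 51  ⟶  IMI  (L0)  txn=BusRdX+Flush  M[L0]=55
step 18: P1: store L0 := 51  ⟶  IMI  (L0)  txn=∅  M[L0]=55
step 19: P1: load  L1  ⟶  SSI  (L1)  txn=BusRd+Flush  M[L1]=13

memory[L0] = 55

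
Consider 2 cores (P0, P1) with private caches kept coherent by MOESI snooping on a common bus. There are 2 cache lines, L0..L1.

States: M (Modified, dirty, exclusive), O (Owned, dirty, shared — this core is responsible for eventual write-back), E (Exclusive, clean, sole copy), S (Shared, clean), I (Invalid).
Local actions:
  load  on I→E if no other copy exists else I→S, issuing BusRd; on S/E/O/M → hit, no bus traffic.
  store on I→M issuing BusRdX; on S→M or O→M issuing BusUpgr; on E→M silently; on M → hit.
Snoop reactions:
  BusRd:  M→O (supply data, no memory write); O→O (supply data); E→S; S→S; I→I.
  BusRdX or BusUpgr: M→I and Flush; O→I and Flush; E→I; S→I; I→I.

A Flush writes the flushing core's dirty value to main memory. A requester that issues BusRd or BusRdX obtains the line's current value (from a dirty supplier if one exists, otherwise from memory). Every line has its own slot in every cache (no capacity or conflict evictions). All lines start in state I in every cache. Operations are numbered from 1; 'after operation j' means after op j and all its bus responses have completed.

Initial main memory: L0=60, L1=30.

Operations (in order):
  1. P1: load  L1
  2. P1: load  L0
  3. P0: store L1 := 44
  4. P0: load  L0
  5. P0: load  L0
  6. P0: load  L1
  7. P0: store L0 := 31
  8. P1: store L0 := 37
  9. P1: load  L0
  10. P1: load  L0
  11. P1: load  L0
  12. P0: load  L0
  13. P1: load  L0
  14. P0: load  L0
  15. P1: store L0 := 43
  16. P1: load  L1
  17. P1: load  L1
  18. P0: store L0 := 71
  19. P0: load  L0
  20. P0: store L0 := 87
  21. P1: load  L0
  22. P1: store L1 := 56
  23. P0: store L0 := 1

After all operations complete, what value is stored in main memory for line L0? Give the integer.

memory[L0] = 43

[1] P1: load  L1 | P0:I, P1:E(30) | bus: BusRd
[2] P1: load  L0 | P0:I, P1:E(60) | bus: BusRd
[3] P0: store L1 := 44 | P0:M(44), P1:I | bus: BusRdX
[4] P0: load  L0 | P0:S(60), P1:S(60) | bus: BusRd
[5] P0: load  L0 | P0:S(60), P1:S(60) | bus: none
[6] P0: load  L1 | P0:M(44), P1:I | bus: none
[7] P0: store L0 := 31 | P0:M(31), P1:I | bus: BusUpgr
[8] P1: store L0 := 37 | P0:I, P1:M(37) | bus: BusRdX,Flush
[9] P1: load  L0 | P0:I, P1:M(37) | bus: none
[10] P1: load  L0 | P0:I, P1:M(37) | bus: none
[11] P1: load  L0 | P0:I, P1:M(37) | bus: none
[12] P0: load  L0 | P0:S(37), P1:O(37) | bus: BusRd
[13] P1: load  L0 | P0:S(37), P1:O(37) | bus: none
[14] P0: load  L0 | P0:S(37), P1:O(37) | bus: none
[15] P1: store L0 := 43 | P0:I, P1:M(43) | bus: BusUpgr
[16] P1: load  L1 | P0:O(44), P1:S(44) | bus: BusRd
[17] P1: load  L1 | P0:O(44), P1:S(44) | bus: none
[18] P0: store L0 := 71 | P0:M(71), P1:I | bus: BusRdX,Flush
[19] P0: load  L0 | P0:M(71), P1:I | bus: none
[20] P0: store L0 := 87 | P0:M(87), P1:I | bus: none
[21] P1: load  L0 | P0:O(87), P1:S(87) | bus: BusRd
[22] P1: store L1 := 56 | P0:I, P1:M(56) | bus: BusUpgr,Flush
[23] P0: store L0 := 1 | P0:M(1), P1:I | bus: BusUpgr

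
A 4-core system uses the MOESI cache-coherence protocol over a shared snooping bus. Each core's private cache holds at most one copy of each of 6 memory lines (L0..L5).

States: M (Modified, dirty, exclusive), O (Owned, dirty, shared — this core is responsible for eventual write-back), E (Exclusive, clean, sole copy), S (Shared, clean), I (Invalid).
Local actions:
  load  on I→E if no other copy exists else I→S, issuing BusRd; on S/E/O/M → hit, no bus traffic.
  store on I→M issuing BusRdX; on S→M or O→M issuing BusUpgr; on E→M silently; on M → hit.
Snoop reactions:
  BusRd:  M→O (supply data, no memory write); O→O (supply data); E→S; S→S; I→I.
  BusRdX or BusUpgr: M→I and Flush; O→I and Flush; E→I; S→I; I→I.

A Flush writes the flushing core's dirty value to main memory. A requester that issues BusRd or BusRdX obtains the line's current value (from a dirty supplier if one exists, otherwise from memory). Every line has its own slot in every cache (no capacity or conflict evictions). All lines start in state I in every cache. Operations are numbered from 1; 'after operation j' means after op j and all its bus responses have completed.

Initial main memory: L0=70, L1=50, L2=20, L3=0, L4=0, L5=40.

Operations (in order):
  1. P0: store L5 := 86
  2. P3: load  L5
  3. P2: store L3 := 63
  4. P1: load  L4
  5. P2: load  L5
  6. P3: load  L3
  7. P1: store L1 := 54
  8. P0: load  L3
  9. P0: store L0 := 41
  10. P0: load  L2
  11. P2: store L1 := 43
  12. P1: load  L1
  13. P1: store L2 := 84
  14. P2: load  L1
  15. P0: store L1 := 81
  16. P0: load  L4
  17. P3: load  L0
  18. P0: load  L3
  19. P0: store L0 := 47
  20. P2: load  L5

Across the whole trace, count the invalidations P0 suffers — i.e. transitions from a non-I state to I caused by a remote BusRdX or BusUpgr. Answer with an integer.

  op1 P0: store L5 := 86 → M/I/I/I on L5; bus BusRdX; mem=40
  op2 P3: load  L5 → O/I/I/S on L5; bus BusRd; mem=40
  op3 P2: store L3 := 63 → I/I/M/I on L3; bus BusRdX; mem=0
  op4 P1: load  L4 → I/E/I/I on L4; bus BusRd; mem=0
  op5 P2: load  L5 → O/I/S/S on L5; bus BusRd; mem=40
  op6 P3: load  L3 → I/I/O/S on L3; bus BusRd; mem=0
  op7 P1: store L1 := 54 → I/M/I/I on L1; bus BusRdX; mem=50
  op8 P0: load  L3 → S/I/O/S on L3; bus BusRd; mem=0
  op9 P0: store L0 := 41 → M/I/I/I on L0; bus BusRdX; mem=70
  op10 P0: load  L2 → E/I/I/I on L2; bus BusRd; mem=20
  op11 P2: store L1 := 43 → I/I/M/I on L1; bus BusRdX Flush; mem=54
  op12 P1: load  L1 → I/S/O/I on L1; bus BusRd; mem=54
  op13 P1: store L2 := 84 → I/M/I/I on L2; bus BusRdX; mem=20
  op14 P2: load  L1 → I/S/O/I on L1; bus (none); mem=54
  op15 P0: store L1 := 81 → M/I/I/I on L1; bus BusRdX Flush; mem=43
  op16 P0: load  L4 → S/S/I/I on L4; bus BusRd; mem=0
  op17 P3: load  L0 → O/I/I/S on L0; bus BusRd; mem=70
  op18 P0: load  L3 → S/I/O/S on L3; bus (none); mem=0
  op19 P0: store L0 := 47 → M/I/I/I on L0; bus BusUpgr; mem=70
  op20 P2: load  L5 → O/I/S/S on L5; bus (none); mem=40

invalidations = 1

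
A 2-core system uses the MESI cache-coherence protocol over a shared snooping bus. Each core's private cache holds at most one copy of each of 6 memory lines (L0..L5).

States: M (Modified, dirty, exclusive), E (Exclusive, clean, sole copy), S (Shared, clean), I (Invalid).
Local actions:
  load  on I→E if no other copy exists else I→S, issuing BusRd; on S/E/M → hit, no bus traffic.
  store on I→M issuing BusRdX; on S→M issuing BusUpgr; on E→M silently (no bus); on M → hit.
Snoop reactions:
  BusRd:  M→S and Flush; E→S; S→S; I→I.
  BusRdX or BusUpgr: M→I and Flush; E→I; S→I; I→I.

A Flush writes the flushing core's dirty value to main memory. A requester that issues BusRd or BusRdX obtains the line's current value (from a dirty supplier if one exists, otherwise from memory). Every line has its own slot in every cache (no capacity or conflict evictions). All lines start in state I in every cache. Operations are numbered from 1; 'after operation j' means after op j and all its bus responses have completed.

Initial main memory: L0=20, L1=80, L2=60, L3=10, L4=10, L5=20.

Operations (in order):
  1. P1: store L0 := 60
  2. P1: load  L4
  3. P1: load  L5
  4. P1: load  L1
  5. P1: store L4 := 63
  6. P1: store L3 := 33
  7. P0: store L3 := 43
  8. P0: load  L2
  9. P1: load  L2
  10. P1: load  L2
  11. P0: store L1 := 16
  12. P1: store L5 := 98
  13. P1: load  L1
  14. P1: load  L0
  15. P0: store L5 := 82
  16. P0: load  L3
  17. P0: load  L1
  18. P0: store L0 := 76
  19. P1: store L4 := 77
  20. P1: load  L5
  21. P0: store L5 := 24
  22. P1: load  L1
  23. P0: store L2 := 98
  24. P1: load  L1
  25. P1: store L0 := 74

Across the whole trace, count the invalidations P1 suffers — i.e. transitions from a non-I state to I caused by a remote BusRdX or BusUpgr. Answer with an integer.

invalidations = 6

  op1 P1: store L0 := 60 → I/M on L0; bus BusRdX; mem=20
  op2 P1: load  L4 → I/E on L4; bus BusRd; mem=10
  op3 P1: load  L5 → I/E on L5; bus BusRd; mem=20
  op4 P1: load  L1 → I/E on L1; bus BusRd; mem=80
  op5 P1: store L4 := 63 → I/M on L4; bus (none); mem=10
  op6 P1: store L3 := 33 → I/M on L3; bus BusRdX; mem=10
  op7 P0: store L3 := 43 → M/I on L3; bus BusRdX Flush; mem=33
  op8 P0: load  L2 → E/I on L2; bus BusRd; mem=60
  op9 P1: load  L2 → S/S on L2; bus BusRd; mem=60
  op10 P1: load  L2 → S/S on L2; bus (none); mem=60
  op11 P0: store L1 := 16 → M/I on L1; bus BusRdX; mem=80
  op12 P1: store L5 := 98 → I/M on L5; bus (none); mem=20
  op13 P1: load  L1 → S/S on L1; bus BusRd Flush; mem=16
  op14 P1: load  L0 → I/M on L0; bus (none); mem=20
  op15 P0: store L5 := 82 → M/I on L5; bus BusRdX Flush; mem=98
  op16 P0: load  L3 → M/I on L3; bus (none); mem=33
  op17 P0: load  L1 → S/S on L1; bus (none); mem=16
  op18 P0: store L0 := 76 → M/I on L0; bus BusRdX Flush; mem=60
  op19 P1: store L4 := 77 → I/M on L4; bus (none); mem=10
  op20 P1: load  L5 → S/S on L5; bus BusRd Flush; mem=82
  op21 P0: store L5 := 24 → M/I on L5; bus BusUpgr; mem=82
  op22 P1: load  L1 → S/S on L1; bus (none); mem=16
  op23 P0: store L2 := 98 → M/I on L2; bus BusUpgr; mem=60
  op24 P1: load  L1 → S/S on L1; bus (none); mem=16
  op25 P1: store L0 := 74 → I/M on L0; bus BusRdX Flush; mem=76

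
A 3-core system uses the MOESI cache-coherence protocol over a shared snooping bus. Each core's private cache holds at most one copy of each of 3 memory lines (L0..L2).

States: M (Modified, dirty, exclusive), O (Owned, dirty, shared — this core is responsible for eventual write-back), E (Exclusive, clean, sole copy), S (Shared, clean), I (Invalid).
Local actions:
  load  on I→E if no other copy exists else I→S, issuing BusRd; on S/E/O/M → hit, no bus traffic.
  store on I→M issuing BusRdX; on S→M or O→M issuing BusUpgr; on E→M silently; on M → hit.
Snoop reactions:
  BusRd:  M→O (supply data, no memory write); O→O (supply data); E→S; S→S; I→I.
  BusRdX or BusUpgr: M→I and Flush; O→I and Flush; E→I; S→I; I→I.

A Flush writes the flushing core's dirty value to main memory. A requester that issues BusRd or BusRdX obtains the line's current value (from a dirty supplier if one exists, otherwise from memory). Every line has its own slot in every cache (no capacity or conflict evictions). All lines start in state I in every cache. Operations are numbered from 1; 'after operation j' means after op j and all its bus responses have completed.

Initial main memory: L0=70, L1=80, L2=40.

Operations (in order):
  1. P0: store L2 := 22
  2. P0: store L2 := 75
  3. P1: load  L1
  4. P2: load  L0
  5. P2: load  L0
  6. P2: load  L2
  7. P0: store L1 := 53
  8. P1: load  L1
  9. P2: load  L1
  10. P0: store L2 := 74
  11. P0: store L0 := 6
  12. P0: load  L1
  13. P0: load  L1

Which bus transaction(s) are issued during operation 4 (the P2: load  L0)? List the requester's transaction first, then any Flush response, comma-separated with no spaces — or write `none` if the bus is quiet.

[1] P0: store L2 := 22 | P0:M(22), P1:I, P2:I | bus: BusRdX
[2] P0: store L2 := 75 | P0:M(75), P1:I, P2:I | bus: none
[3] P1: load  L1 | P0:I, P1:E(80), P2:I | bus: BusRd
[4] P2: load  L0 | P0:I, P1:I, P2:E(70) | bus: BusRd
[5] P2: load  L0 | P0:I, P1:I, P2:E(70) | bus: none
[6] P2: load  L2 | P0:O(75), P1:I, P2:S(75) | bus: BusRd
[7] P0: store L1 := 53 | P0:M(53), P1:I, P2:I | bus: BusRdX
[8] P1: load  L1 | P0:O(53), P1:S(53), P2:I | bus: BusRd
[9] P2: load  L1 | P0:O(53), P1:S(53), P2:S(53) | bus: BusRd
[10] P0: store L2 := 74 | P0:M(74), P1:I, P2:I | bus: BusUpgr
[11] P0: store L0 := 6 | P0:M(6), P1:I, P2:I | bus: BusRdX
[12] P0: load  L1 | P0:O(53), P1:S(53), P2:S(53) | bus: none
[13] P0: load  L1 | P0:O(53), P1:S(53), P2:S(53) | bus: none

bus = BusRd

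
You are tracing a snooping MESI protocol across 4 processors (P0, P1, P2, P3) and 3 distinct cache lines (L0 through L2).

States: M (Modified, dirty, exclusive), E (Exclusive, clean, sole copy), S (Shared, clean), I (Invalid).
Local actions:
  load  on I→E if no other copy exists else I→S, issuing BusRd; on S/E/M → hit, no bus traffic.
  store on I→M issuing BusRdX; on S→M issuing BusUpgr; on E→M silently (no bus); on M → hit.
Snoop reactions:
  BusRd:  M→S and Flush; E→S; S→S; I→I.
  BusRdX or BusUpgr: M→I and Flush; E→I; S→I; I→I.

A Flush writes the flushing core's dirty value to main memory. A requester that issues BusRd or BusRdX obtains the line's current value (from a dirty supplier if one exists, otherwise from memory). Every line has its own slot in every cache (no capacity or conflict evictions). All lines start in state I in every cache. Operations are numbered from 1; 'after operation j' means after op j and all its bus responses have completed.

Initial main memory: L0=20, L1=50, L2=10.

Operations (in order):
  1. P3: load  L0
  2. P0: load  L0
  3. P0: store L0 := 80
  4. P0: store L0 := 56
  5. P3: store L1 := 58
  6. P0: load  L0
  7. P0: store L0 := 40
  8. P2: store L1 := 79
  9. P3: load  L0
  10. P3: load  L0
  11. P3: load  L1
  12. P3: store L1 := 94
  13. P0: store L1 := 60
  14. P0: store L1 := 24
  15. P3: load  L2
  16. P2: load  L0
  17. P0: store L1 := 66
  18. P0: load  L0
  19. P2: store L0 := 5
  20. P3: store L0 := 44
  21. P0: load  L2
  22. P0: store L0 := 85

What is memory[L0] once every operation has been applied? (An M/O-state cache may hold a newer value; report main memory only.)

1. P3: load  L0  bus=[BusRd]  L0: P0=I P1=I P2=I P3=E  mem[L0]=20
2. P0: load  L0  bus=[BusRd]  L0: P0=S P1=I P2=I P3=S  mem[L0]=20
3. P0: store L0 := 80  bus=[BusUpgr]  L0: P0=M P1=I P2=I P3=I  mem[L0]=20
4. P0: store L0 := 56  bus=[-]  L0: P0=M P1=I P2=I P3=I  mem[L0]=20
5. P3: store L1 := 58  bus=[BusRdX]  L1: P0=I P1=I P2=I P3=M  mem[L1]=50
6. P0: load  L0  bus=[-]  L0: P0=M P1=I P2=I P3=I  mem[L0]=20
7. P0: store L0 := 40  bus=[-]  L0: P0=M P1=I P2=I P3=I  mem[L0]=20
8. P2: store L1 := 79  bus=[BusRdX,Flush]  L1: P0=I P1=I P2=M P3=I  mem[L1]=58
9. P3: load  L0  bus=[BusRd,Flush]  L0: P0=S P1=I P2=I P3=S  mem[L0]=40
10. P3: load  L0  bus=[-]  L0: P0=S P1=I P2=I P3=S  mem[L0]=40
11. P3: load  L1  bus=[BusRd,Flush]  L1: P0=I P1=I P2=S P3=S  mem[L1]=79
12. P3: store L1 := 94  bus=[BusUpgr]  L1: P0=I P1=I P2=I P3=M  mem[L1]=79
13. P0: store L1 := 60  bus=[BusRdX,Flush]  L1: P0=M P1=I P2=I P3=I  mem[L1]=94
14. P0: store L1 := 24  bus=[-]  L1: P0=M P1=I P2=I P3=I  mem[L1]=94
15. P3: load  L2  bus=[BusRd]  L2: P0=I P1=I P2=I P3=E  mem[L2]=10
16. P2: load  L0  bus=[BusRd]  L0: P0=S P1=I P2=S P3=S  mem[L0]=40
17. P0: store L1 := 66  bus=[-]  L1: P0=M P1=I P2=I P3=I  mem[L1]=94
18. P0: load  L0  bus=[-]  L0: P0=S P1=I P2=S P3=S  mem[L0]=40
19. P2: store L0 := 5  bus=[BusUpgr]  L0: P0=I P1=I P2=M P3=I  mem[L0]=40
20. P3: store L0 := 44  bus=[BusRdX,Flush]  L0: P0=I P1=I P2=I P3=M  mem[L0]=5
21. P0: load  L2  bus=[BusRd]  L2: P0=S P1=I P2=I P3=S  mem[L2]=10
22. P0: store L0 := 85  bus=[BusRdX,Flush]  L0: P0=M P1=I P2=I P3=I  mem[L0]=44

memory[L0] = 44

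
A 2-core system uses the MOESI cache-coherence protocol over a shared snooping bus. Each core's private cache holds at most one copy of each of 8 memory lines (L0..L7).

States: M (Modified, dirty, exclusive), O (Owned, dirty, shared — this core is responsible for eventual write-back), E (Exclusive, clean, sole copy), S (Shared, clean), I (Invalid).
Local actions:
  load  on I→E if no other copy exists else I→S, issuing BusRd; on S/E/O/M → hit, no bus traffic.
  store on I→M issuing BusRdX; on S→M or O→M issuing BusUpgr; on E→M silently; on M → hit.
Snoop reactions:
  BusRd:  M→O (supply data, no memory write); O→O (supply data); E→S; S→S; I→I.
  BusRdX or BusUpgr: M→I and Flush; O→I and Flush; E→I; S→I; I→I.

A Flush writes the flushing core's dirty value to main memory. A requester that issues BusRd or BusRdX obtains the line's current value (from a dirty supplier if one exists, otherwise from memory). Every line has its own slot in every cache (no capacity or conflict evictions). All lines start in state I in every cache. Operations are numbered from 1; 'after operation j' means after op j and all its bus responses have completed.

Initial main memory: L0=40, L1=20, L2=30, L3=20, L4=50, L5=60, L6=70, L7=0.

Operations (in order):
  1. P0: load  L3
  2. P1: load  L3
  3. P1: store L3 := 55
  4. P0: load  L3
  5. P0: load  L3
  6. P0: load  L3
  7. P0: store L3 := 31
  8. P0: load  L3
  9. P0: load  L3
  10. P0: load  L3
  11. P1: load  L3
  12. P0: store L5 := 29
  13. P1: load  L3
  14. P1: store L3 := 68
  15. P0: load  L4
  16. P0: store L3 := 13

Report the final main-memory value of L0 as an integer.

memory[L0] = 40

1. P0: load  L3  bus=[BusRd]  L3: P0=E P1=I  mem[L3]=20
2. P1: load  L3  bus=[BusRd]  L3: P0=S P1=S  mem[L3]=20
3. P1: store L3 := 55  bus=[BusUpgr]  L3: P0=I P1=M  mem[L3]=20
4. P0: load  L3  bus=[BusRd]  L3: P0=S P1=O  mem[L3]=20
5. P0: load  L3  bus=[-]  L3: P0=S P1=O  mem[L3]=20
6. P0: load  L3  bus=[-]  L3: P0=S P1=O  mem[L3]=20
7. P0: store L3 := 31  bus=[BusUpgr,Flush]  L3: P0=M P1=I  mem[L3]=55
8. P0: load  L3  bus=[-]  L3: P0=M P1=I  mem[L3]=55
9. P0: load  L3  bus=[-]  L3: P0=M P1=I  mem[L3]=55
10. P0: load  L3  bus=[-]  L3: P0=M P1=I  mem[L3]=55
11. P1: load  L3  bus=[BusRd]  L3: P0=O P1=S  mem[L3]=55
12. P0: store L5 := 29  bus=[BusRdX]  L5: P0=M P1=I  mem[L5]=60
13. P1: load  L3  bus=[-]  L3: P0=O P1=S  mem[L3]=55
14. P1: store L3 := 68  bus=[BusUpgr,Flush]  L3: P0=I P1=M  mem[L3]=31
15. P0: load  L4  bus=[BusRd]  L4: P0=E P1=I  mem[L4]=50
16. P0: store L3 := 13  bus=[BusRdX,Flush]  L3: P0=M P1=I  mem[L3]=68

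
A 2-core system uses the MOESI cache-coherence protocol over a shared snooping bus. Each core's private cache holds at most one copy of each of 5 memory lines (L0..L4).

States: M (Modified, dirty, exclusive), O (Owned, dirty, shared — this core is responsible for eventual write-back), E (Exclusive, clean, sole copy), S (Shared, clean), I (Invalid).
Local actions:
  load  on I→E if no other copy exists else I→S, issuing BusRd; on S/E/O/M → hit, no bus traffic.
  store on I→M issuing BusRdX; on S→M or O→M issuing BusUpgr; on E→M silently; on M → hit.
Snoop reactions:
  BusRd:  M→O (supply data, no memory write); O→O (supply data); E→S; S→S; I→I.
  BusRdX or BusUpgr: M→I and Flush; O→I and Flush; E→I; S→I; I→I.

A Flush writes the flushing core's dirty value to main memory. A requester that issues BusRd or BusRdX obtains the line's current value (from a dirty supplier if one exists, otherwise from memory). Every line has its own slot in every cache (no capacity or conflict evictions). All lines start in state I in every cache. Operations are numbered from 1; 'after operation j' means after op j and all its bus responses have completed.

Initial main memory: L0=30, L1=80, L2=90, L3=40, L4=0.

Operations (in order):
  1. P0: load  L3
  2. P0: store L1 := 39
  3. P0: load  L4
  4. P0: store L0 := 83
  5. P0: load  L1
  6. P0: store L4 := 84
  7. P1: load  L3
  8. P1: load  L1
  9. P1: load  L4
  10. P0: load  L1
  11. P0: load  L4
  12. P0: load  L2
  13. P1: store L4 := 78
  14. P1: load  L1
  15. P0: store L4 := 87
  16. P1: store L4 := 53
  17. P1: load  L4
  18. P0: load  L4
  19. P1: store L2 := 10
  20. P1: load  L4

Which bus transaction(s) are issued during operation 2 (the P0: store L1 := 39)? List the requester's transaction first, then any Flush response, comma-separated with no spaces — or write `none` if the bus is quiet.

bus = BusRdX

[1] P0: load  L3 | P0:E(40), P1:I | bus: BusRd
[2] P0: store L1 := 39 | P0:M(39), P1:I | bus: BusRdX
[3] P0: load  L4 | P0:E(0), P1:I | bus: BusRd
[4] P0: store L0 := 83 | P0:M(83), P1:I | bus: BusRdX
[5] P0: load  L1 | P0:M(39), P1:I | bus: none
[6] P0: store L4 := 84 | P0:M(84), P1:I | bus: none
[7] P1: load  L3 | P0:S(40), P1:S(40) | bus: BusRd
[8] P1: load  L1 | P0:O(39), P1:S(39) | bus: BusRd
[9] P1: load  L4 | P0:O(84), P1:S(84) | bus: BusRd
[10] P0: load  L1 | P0:O(39), P1:S(39) | bus: none
[11] P0: load  L4 | P0:O(84), P1:S(84) | bus: none
[12] P0: load  L2 | P0:E(90), P1:I | bus: BusRd
[13] P1: store L4 := 78 | P0:I, P1:M(78) | bus: BusUpgr,Flush
[14] P1: load  L1 | P0:O(39), P1:S(39) | bus: none
[15] P0: store L4 := 87 | P0:M(87), P1:I | bus: BusRdX,Flush
[16] P1: store L4 := 53 | P0:I, P1:M(53) | bus: BusRdX,Flush
[17] P1: load  L4 | P0:I, P1:M(53) | bus: none
[18] P0: load  L4 | P0:S(53), P1:O(53) | bus: BusRd
[19] P1: store L2 := 10 | P0:I, P1:M(10) | bus: BusRdX
[20] P1: load  L4 | P0:S(53), P1:O(53) | bus: none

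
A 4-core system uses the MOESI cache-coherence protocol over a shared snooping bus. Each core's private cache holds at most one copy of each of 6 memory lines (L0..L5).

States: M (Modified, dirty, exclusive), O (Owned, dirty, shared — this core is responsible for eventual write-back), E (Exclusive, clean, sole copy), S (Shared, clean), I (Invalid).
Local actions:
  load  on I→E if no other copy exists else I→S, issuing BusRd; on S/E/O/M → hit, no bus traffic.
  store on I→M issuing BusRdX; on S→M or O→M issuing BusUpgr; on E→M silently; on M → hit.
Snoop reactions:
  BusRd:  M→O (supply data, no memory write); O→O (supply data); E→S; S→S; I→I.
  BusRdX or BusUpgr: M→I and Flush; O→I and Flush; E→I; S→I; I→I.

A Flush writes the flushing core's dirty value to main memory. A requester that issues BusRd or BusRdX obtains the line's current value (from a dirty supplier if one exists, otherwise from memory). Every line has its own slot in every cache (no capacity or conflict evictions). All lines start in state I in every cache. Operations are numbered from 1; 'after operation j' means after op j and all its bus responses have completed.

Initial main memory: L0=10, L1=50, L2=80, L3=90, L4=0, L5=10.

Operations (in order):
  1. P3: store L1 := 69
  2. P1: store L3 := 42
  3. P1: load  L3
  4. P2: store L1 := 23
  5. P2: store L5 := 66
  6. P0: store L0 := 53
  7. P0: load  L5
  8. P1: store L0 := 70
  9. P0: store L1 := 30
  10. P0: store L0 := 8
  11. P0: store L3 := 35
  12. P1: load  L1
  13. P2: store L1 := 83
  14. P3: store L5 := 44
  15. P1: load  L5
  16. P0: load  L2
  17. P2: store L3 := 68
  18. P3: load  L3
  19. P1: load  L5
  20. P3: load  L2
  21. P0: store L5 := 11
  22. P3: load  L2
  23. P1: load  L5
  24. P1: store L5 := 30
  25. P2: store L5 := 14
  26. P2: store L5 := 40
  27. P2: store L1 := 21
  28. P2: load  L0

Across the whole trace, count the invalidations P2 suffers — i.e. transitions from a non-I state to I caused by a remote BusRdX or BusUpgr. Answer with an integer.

1. P3: store L1 := 69  bus=[BusRdX]  L1: P0=I P1=I P2=I P3=M  mem[L1]=50
2. P1: store L3 := 42  bus=[BusRdX]  L3: P0=I P1=M P2=I P3=I  mem[L3]=90
3. P1: load  L3  bus=[-]  L3: P0=I P1=M P2=I P3=I  mem[L3]=90
4. P2: store L1 := 23  bus=[BusRdX,Flush]  L1: P0=I P1=I P2=M P3=I  mem[L1]=69
5. P2: store L5 := 66  bus=[BusRdX]  L5: P0=I P1=I P2=M P3=I  mem[L5]=10
6. P0: store L0 := 53  bus=[BusRdX]  L0: P0=M P1=I P2=I P3=I  mem[L0]=10
7. P0: load  L5  bus=[BusRd]  L5: P0=S P1=I P2=O P3=I  mem[L5]=10
8. P1: store L0 := 70  bus=[BusRdX,Flush]  L0: P0=I P1=M P2=I P3=I  mem[L0]=53
9. P0: store L1 := 30  bus=[BusRdX,Flush]  L1: P0=M P1=I P2=I P3=I  mem[L1]=23
10. P0: store L0 := 8  bus=[BusRdX,Flush]  L0: P0=M P1=I P2=I P3=I  mem[L0]=70
11. P0: store L3 := 35  bus=[BusRdX,Flush]  L3: P0=M P1=I P2=I P3=I  mem[L3]=42
12. P1: load  L1  bus=[BusRd]  L1: P0=O P1=S P2=I P3=I  mem[L1]=23
13. P2: store L1 := 83  bus=[BusRdX,Flush]  L1: P0=I P1=I P2=M P3=I  mem[L1]=30
14. P3: store L5 := 44  bus=[BusRdX,Flush]  L5: P0=I P1=I P2=I P3=M  mem[L5]=66
15. P1: load  L5  bus=[BusRd]  L5: P0=I P1=S P2=I P3=O  mem[L5]=66
16. P0: load  L2  bus=[BusRd]  L2: P0=E P1=I P2=I P3=I  mem[L2]=80
17. P2: store L3 := 68  bus=[BusRdX,Flush]  L3: P0=I P1=I P2=M P3=I  mem[L3]=35
18. P3: load  L3  bus=[BusRd]  L3: P0=I P1=I P2=O P3=S  mem[L3]=35
19. P1: load  L5  bus=[-]  L5: P0=I P1=S P2=I P3=O  mem[L5]=66
20. P3: load  L2  bus=[BusRd]  L2: P0=S P1=I P2=I P3=S  mem[L2]=80
21. P0: store L5 := 11  bus=[BusRdX,Flush]  L5: P0=M P1=I P2=I P3=I  mem[L5]=44
22. P3: load  L2  bus=[-]  L2: P0=S P1=I P2=I P3=S  mem[L2]=80
23. P1: load  L5  bus=[BusRd]  L5: P0=O P1=S P2=I P3=I  mem[L5]=44
24. P1: store L5 := 30  bus=[BusUpgr,Flush]  L5: P0=I P1=M P2=I P3=I  mem[L5]=11
25. P2: store L5 := 14  bus=[BusRdX,Flush]  L5: P0=I P1=I P2=M P3=I  mem[L5]=30
26. P2: store L5 := 40  bus=[-]  L5: P0=I P1=I P2=M P3=I  mem[L5]=30
27. P2: store L1 := 21  bus=[-]  L1: P0=I P1=I P2=M P3=I  mem[L1]=30
28. P2: load  L0  bus=[BusRd]  L0: P0=O P1=I P2=S P3=I  mem[L0]=70

invalidations = 2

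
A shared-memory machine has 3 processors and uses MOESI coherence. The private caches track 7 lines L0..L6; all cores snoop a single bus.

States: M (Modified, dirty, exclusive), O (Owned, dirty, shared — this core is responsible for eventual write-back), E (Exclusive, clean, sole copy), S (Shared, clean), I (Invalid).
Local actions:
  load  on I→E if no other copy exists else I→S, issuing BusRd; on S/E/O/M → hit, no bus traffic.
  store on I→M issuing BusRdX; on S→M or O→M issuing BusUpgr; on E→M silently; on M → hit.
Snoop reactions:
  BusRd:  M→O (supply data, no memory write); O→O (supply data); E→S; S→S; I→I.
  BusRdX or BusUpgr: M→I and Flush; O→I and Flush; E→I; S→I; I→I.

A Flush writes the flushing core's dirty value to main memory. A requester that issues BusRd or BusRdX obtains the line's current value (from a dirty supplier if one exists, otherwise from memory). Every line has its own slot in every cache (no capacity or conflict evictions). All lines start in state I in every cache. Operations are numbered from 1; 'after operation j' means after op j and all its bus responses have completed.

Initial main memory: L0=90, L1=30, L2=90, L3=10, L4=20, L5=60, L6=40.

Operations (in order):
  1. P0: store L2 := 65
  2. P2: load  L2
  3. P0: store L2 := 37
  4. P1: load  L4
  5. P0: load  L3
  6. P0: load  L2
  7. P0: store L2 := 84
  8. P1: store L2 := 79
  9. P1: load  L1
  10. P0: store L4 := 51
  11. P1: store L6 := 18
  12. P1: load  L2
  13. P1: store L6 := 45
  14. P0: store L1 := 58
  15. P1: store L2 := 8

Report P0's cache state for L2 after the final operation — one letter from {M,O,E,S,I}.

state = I

1. P0: store L2 := 65  bus=[BusRdX]  L2: P0=M P1=I P2=I  mem[L2]=90
2. P2: load  L2  bus=[BusRd]  L2: P0=O P1=I P2=S  mem[L2]=90
3. P0: store L2 := 37  bus=[BusUpgr]  L2: P0=M P1=I P2=I  mem[L2]=90
4. P1: load  L4  bus=[BusRd]  L4: P0=I P1=E P2=I  mem[L4]=20
5. P0: load  L3  bus=[BusRd]  L3: P0=E P1=I P2=I  mem[L3]=10
6. P0: load  L2  bus=[-]  L2: P0=M P1=I P2=I  mem[L2]=90
7. P0: store L2 := 84  bus=[-]  L2: P0=M P1=I P2=I  mem[L2]=90
8. P1: store L2 := 79  bus=[BusRdX,Flush]  L2: P0=I P1=M P2=I  mem[L2]=84
9. P1: load  L1  bus=[BusRd]  L1: P0=I P1=E P2=I  mem[L1]=30
10. P0: store L4 := 51  bus=[BusRdX]  L4: P0=M P1=I P2=I  mem[L4]=20
11. P1: store L6 := 18  bus=[BusRdX]  L6: P0=I P1=M P2=I  mem[L6]=40
12. P1: load  L2  bus=[-]  L2: P0=I P1=M P2=I  mem[L2]=84
13. P1: store L6 := 45  bus=[-]  L6: P0=I P1=M P2=I  mem[L6]=40
14. P0: store L1 := 58  bus=[BusRdX]  L1: P0=M P1=I P2=I  mem[L1]=30
15. P1: store L2 := 8  bus=[-]  L2: P0=I P1=M P2=I  mem[L2]=84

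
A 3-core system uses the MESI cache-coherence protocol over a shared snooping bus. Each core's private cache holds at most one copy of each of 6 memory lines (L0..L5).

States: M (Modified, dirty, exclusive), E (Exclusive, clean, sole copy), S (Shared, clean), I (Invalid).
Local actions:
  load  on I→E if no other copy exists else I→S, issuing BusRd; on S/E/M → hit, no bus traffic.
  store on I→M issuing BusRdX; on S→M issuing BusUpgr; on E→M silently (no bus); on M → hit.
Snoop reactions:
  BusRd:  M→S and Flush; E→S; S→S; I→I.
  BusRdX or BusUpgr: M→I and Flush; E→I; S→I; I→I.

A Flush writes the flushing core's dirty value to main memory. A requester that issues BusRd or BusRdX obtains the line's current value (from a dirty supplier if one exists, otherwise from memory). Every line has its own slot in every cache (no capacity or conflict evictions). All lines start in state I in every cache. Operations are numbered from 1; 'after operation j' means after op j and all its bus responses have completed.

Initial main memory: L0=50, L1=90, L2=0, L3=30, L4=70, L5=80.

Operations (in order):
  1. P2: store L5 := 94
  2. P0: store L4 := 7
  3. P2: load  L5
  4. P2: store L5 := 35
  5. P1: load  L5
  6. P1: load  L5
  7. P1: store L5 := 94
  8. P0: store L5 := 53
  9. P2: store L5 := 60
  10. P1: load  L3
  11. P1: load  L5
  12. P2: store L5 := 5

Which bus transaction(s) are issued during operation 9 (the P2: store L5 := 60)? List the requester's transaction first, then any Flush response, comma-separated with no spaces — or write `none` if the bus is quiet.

bus = BusRdX,Flush

  op1 P2: store L5 := 94 → I/I/M on L5; bus BusRdX; mem=80
  op2 P0: store L4 := 7 → M/I/I on L4; bus BusRdX; mem=70
  op3 P2: load  L5 → I/I/M on L5; bus (none); mem=80
  op4 P2: store L5 := 35 → I/I/M on L5; bus (none); mem=80
  op5 P1: load  L5 → I/S/S on L5; bus BusRd Flush; mem=35
  op6 P1: load  L5 → I/S/S on L5; bus (none); mem=35
  op7 P1: store L5 := 94 → I/M/I on L5; bus BusUpgr; mem=35
  op8 P0: store L5 := 53 → M/I/I on L5; bus BusRdX Flush; mem=94
  op9 P2: store L5 := 60 → I/I/M on L5; bus BusRdX Flush; mem=53
  op10 P1: load  L3 → I/E/I on L3; bus BusRd; mem=30
  op11 P1: load  L5 → I/S/S on L5; bus BusRd Flush; mem=60
  op12 P2: store L5 := 5 → I/I/M on L5; bus BusUpgr; mem=60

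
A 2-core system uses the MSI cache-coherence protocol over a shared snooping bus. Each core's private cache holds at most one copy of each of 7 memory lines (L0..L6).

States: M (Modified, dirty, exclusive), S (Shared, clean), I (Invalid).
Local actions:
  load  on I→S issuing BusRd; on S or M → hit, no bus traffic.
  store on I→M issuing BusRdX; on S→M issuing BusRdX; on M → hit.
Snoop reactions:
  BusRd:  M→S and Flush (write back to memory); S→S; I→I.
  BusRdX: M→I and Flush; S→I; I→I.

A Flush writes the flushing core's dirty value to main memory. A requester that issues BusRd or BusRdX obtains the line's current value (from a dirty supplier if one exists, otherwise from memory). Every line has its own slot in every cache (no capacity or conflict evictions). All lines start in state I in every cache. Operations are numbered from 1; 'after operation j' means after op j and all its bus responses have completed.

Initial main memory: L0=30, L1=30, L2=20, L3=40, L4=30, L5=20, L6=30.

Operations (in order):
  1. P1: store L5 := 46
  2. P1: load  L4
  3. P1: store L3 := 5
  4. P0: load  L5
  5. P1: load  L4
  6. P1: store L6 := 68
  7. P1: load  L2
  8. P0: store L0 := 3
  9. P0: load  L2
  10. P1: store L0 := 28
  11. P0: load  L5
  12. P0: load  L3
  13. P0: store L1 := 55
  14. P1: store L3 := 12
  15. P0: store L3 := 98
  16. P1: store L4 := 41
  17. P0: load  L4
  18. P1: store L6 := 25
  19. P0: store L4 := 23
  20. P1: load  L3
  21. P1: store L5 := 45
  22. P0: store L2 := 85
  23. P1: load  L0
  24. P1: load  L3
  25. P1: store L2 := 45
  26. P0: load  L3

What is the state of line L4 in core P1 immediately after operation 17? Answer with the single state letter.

  op1 P1: store L5 := 46 → I/M on L5; bus BusRdX; mem=20
  op2 P1: load  L4 → I/S on L4; bus BusRd; mem=30
  op3 P1: store L3 := 5 → I/M on L3; bus BusRdX; mem=40
  op4 P0: load  L5 → S/S on L5; bus BusRd Flush; mem=46
  op5 P1: load  L4 → I/S on L4; bus (none); mem=30
  op6 P1: store L6 := 68 → I/M on L6; bus BusRdX; mem=30
  op7 P1: load  L2 → I/S on L2; bus BusRd; mem=20
  op8 P0: store L0 := 3 → M/I on L0; bus BusRdX; mem=30
  op9 P0: load  L2 → S/S on L2; bus BusRd; mem=20
  op10 P1: store L0 := 28 → I/M on L0; bus BusRdX Flush; mem=3
  op11 P0: load  L5 → S/S on L5; bus (none); mem=46
  op12 P0: load  L3 → S/S on L3; bus BusRd Flush; mem=5
  op13 P0: store L1 := 55 → M/I on L1; bus BusRdX; mem=30
  op14 P1: store L3 := 12 → I/M on L3; bus BusRdX; mem=5
  op15 P0: store L3 := 98 → M/I on L3; bus BusRdX Flush; mem=12
  op16 P1: store L4 := 41 → I/M on L4; bus BusRdX; mem=30
  op17 P0: load  L4 → S/S on L4; bus BusRd Flush; mem=41
  op18 P1: store L6 := 25 → I/M on L6; bus (none); mem=30
  op19 P0: store L4 := 23 → M/I on L4; bus BusRdX; mem=41
  op20 P1: load  L3 → S/S on L3; bus BusRd Flush; mem=98
  op21 P1: store L5 := 45 → I/M on L5; bus BusRdX; mem=46
  op22 P0: store L2 := 85 → M/I on L2; bus BusRdX; mem=20
  op23 P1: load  L0 → I/M on L0; bus (none); mem=3
  op24 P1: load  L3 → S/S on L3; bus (none); mem=98
  op25 P1: store L2 := 45 → I/M on L2; bus BusRdX Flush; mem=85
  op26 P0: load  L3 → S/S on L3; bus (none); mem=98

state = S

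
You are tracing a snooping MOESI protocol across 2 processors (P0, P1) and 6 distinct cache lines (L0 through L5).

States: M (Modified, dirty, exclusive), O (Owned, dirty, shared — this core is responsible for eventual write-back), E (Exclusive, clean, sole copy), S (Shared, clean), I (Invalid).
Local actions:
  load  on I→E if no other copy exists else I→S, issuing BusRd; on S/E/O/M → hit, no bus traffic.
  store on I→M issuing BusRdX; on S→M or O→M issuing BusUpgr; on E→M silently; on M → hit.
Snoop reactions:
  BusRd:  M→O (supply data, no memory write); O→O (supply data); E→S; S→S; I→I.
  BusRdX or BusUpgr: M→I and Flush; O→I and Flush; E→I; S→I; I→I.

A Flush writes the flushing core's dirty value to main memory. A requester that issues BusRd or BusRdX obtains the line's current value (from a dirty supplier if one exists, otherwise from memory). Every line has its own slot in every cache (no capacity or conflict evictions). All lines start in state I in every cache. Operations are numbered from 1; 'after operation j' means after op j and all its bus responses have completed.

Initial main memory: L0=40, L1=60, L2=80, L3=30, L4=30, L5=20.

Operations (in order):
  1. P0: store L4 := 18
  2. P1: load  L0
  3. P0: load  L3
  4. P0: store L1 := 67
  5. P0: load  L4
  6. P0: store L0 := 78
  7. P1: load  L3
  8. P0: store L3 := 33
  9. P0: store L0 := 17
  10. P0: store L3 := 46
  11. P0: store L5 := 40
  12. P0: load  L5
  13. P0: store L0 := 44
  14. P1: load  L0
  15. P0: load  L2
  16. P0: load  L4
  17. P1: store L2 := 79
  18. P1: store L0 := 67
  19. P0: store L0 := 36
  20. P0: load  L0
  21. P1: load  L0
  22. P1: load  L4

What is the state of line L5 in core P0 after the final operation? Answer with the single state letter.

  op1 P0: store L4 := 18 → M/I on L4; bus BusRdX; mem=30
  op2 P1: load  L0 → I/E on L0; bus BusRd; mem=40
  op3 P0: load  L3 → E/I on L3; bus BusRd; mem=30
  op4 P0: store L1 := 67 → M/I on L1; bus BusRdX; mem=60
  op5 P0: load  L4 → M/I on L4; bus (none); mem=30
  op6 P0: store L0 := 78 → M/I on L0; bus BusRdX; mem=40
  op7 P1: load  L3 → S/S on L3; bus BusRd; mem=30
  op8 P0: store L3 := 33 → M/I on L3; bus BusUpgr; mem=30
  op9 P0: store L0 := 17 → M/I on L0; bus (none); mem=40
  op10 P0: store L3 := 46 → M/I on L3; bus (none); mem=30
  op11 P0: store L5 := 40 → M/I on L5; bus BusRdX; mem=20
  op12 P0: load  L5 → M/I on L5; bus (none); mem=20
  op13 P0: store L0 := 44 → M/I on L0; bus (none); mem=40
  op14 P1: load  L0 → O/S on L0; bus BusRd; mem=40
  op15 P0: load  L2 → E/I on L2; bus BusRd; mem=80
  op16 P0: load  L4 → M/I on L4; bus (none); mem=30
  op17 P1: store L2 := 79 → I/M on L2; bus BusRdX; mem=80
  op18 P1: store L0 := 67 → I/M on L0; bus BusUpgr Flush; mem=44
  op19 P0: store L0 := 36 → M/I on L0; bus BusRdX Flush; mem=67
  op20 P0: load  L0 → M/I on L0; bus (none); mem=67
  op21 P1: load  L0 → O/S on L0; bus BusRd; mem=67
  op22 P1: load  L4 → O/S on L4; bus BusRd; mem=30

state = M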